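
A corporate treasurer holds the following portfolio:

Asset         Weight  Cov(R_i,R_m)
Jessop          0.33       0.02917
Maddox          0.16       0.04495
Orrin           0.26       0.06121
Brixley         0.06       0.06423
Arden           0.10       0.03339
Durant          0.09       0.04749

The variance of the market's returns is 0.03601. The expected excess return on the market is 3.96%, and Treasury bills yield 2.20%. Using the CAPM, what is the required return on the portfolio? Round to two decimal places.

7.06%

β_Jessop = 0.02917 / 0.03601 = 0.8101
β_Maddox = 0.04495 / 0.03601 = 1.2483
β_Orrin = 0.06121 / 0.03601 = 1.6998
β_Brixley = 0.06423 / 0.03601 = 1.7837
β_Arden = 0.03339 / 0.03601 = 0.9272
β_Durant = 0.04749 / 0.03601 = 1.3188
β_P = Σ w_i β_i = 0.33×0.8101 + 0.16×1.2483 + 0.26×1.6998 + 0.06×1.7837 + 0.10×0.9272 + 0.09×1.3188 = 1.2274
E(R_P) = R_f + β_P × MRP = 2.20% + 1.2274 × 3.96% = 7.06%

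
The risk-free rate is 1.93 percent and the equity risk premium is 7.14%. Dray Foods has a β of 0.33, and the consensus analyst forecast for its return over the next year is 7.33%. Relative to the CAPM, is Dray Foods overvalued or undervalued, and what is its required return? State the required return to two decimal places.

Required return = R_f + β·MRP = 1.93% + 0.33 × 7.14% = 4.29%
Forecast 7.33% > required 4.29% → the stock plots above the SML → undervalued.

Undervalued; required return 4.29%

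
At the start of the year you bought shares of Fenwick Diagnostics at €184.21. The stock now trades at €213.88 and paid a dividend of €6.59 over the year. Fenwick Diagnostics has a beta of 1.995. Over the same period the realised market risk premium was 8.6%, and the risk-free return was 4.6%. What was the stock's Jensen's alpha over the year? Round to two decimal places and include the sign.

-2.07%

Realised HPR = (P1 + D1 − P0) / P0 = (213.88 + 6.59 − 184.21) / 184.21 = 36.26 / 184.21 = 19.6841%
CAPM required = R_f + β·MRP = 4.6% + 1.995 × 8.6% = 21.7570%
α = realised − required = 19.6841% − 21.7570% = -2.07%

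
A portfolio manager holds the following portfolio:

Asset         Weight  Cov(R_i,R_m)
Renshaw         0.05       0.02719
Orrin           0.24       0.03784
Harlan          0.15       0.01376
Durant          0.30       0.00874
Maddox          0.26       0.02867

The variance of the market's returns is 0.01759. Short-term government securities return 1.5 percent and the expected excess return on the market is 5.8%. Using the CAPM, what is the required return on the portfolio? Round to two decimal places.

8.95%

β_Renshaw = 0.02719 / 0.01759 = 1.5458
β_Orrin = 0.03784 / 0.01759 = 2.1512
β_Harlan = 0.01376 / 0.01759 = 0.7823
β_Durant = 0.00874 / 0.01759 = 0.4969
β_Maddox = 0.02867 / 0.01759 = 1.6299
β_P = Σ w_i β_i = 0.05×1.5458 + 0.24×2.1512 + 0.15×0.7823 + 0.30×0.4969 + 0.26×1.6299 = 1.2838
E(R_P) = R_f + β_P × MRP = 1.5% + 1.2838 × 5.8% = 8.95%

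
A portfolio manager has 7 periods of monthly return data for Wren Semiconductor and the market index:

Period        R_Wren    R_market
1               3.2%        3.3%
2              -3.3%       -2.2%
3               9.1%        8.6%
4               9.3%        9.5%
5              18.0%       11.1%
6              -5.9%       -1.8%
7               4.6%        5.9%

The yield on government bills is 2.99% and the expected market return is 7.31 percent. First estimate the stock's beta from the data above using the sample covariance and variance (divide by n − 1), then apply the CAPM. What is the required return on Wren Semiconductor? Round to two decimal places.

Mean R_i = (3.2 − 3.3 + 9.1 + 9.3 + 18.0 − 5.9 + 4.6) / 7 = 5.0000%
Mean R_m = (3.3 − 2.2 + 8.6 + 9.5 + 11.1 − 1.8 + 5.9) / 7 = 4.9143%
Σ(R_i − R̄_i)(R_m − R̄_m) = 249.9900  ⇒  Cov = 249.9900 / 6 = 41.6650
Σ(R_m − R̄_m)² = 172.1486  ⇒  Var(R_m) = 172.1486 / 6 = 28.6914
β = Cov / Var(R_m) = 41.6650 / 28.6914 = 1.4522
MRP = 7.31% − 2.99% = 4.32%
E(R) = R_f + β × MRP = 2.99% + 1.4522 × 4.32% = 9.26%

9.26%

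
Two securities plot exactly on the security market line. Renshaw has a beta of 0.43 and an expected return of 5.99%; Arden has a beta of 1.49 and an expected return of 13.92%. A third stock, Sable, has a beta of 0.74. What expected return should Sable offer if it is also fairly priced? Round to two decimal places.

8.31%

MRP (SML slope) = (13.92% − 5.99%) / (1.49 − 0.43) = 7.93% / 1.06 = 7.4811%
R_f (intercept) = 5.99% − 0.43 × 7.4811% = 2.7731%
E(R_Sable) = R_f + β × MRP = 2.7731% + 0.74 × 7.4811% = 8.31%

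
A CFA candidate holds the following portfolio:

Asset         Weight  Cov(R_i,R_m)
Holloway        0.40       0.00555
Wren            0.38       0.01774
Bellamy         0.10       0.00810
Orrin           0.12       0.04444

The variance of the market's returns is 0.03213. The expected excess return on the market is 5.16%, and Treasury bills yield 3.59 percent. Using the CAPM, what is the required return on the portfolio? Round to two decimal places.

β_Holloway = 0.00555 / 0.03213 = 0.1727
β_Wren = 0.01774 / 0.03213 = 0.5521
β_Bellamy = 0.00810 / 0.03213 = 0.2521
β_Orrin = 0.04444 / 0.03213 = 1.3831
β_P = Σ w_i β_i = 0.40×0.1727 + 0.38×0.5521 + 0.10×0.2521 + 0.12×1.3831 = 0.4701
E(R_P) = R_f + β_P × MRP = 3.59% + 0.4701 × 5.16% = 6.02%

6.02%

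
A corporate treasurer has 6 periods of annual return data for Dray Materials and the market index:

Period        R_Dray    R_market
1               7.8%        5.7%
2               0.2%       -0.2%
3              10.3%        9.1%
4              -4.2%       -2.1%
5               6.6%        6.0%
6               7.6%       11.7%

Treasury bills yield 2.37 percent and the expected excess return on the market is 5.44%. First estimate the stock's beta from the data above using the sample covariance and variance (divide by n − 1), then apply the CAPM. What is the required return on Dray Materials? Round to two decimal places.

Mean R_i = (7.8 + 0.2 + 10.3 − 4.2 + 6.6 + 7.6) / 6 = 4.7167%
Mean R_m = (5.7 − 0.2 + 9.1 − 2.1 + 6.0 + 11.7) / 6 = 5.0333%
Σ(R_i − R̄_i)(R_m − R̄_m) = 133.0467  ⇒  Cov = 133.0467 / 5 = 26.6093
Σ(R_m − R̄_m)² = 140.6333  ⇒  Var(R_m) = 140.6333 / 5 = 28.1267
β = Cov / Var(R_m) = 26.6093 / 28.1267 = 0.9461
E(R) = R_f + β × MRP = 2.37% + 0.9461 × 5.44% = 7.52%

7.52%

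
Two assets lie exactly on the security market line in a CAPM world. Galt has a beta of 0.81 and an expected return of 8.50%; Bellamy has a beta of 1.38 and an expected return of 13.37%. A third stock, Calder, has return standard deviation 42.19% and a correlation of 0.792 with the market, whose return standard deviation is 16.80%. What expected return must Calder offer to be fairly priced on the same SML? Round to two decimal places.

MRP = (13.37% − 8.50%) / (1.38 − 0.81) = 8.5439%
R_f = 8.50% − 0.81 × 8.5439% = 1.5794%
β_Calder = ρ·σ_i/σ_m = 0.792 × 42.19 / 16.80 = 1.9890
E(R_Calder) = R_f + β × MRP = 1.5794% + 1.9890 × 8.5439% = 18.57%

18.57%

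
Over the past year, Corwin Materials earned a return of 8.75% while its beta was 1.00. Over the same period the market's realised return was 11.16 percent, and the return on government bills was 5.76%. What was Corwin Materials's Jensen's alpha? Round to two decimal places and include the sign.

Market excess return = 11.16% − 5.76% = 5.40%
CAPM benchmark = R_f + β(R_m − R_f) = 5.76% + 1.00 × 5.40% = 11.1600%
α = actual − benchmark = 8.75% − 11.1600% = -2.41%

-2.41%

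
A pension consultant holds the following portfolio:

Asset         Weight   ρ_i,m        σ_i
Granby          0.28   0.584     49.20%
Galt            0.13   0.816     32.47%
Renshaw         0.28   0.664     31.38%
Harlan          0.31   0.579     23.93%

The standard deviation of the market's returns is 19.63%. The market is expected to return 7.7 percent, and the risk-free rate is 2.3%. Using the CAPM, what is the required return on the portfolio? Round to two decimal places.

8.25%

β_Granby = 0.584 × 49.20% / 19.63% = 1.4637
β_Galt = 0.816 × 32.47% / 19.63% = 1.3497
β_Renshaw = 0.664 × 31.38% / 19.63% = 1.0615
β_Harlan = 0.579 × 23.93% / 19.63% = 0.7058
β_P = Σ w_i β_i = 0.28×1.4637 + 0.13×1.3497 + 0.28×1.0615 + 0.31×0.7058 = 1.1013
MRP = 7.7% − 2.3% = 5.40%
E(R_P) = R_f + β_P × MRP = 2.3% + 1.1013 × 5.4% = 8.25%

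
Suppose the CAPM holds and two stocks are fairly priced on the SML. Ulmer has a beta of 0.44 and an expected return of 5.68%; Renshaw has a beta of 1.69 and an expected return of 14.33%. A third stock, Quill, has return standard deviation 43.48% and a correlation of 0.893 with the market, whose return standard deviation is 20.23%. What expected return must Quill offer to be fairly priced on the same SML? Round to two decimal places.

15.92%

MRP = (14.33% − 5.68%) / (1.69 − 0.44) = 6.9200%
R_f = 5.68% − 0.44 × 6.9200% = 2.6352%
β_Quill = ρ·σ_i/σ_m = 0.893 × 43.48 / 20.23 = 1.9193
E(R_Quill) = R_f + β × MRP = 2.6352% + 1.9193 × 6.9200% = 15.92%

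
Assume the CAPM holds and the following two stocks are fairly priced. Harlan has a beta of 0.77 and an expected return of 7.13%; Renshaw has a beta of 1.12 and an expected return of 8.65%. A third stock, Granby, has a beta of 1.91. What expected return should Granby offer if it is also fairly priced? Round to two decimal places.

12.08%

MRP (SML slope) = (8.65% − 7.13%) / (1.12 − 0.77) = 1.52% / 0.35 = 4.3429%
R_f (intercept) = 7.13% − 0.77 × 4.3429% = 3.7860%
E(R_Granby) = R_f + β × MRP = 3.7860% + 1.91 × 4.3429% = 12.08%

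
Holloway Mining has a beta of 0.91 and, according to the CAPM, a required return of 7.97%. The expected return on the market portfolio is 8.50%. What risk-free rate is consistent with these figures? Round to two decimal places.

2.61%

E(R) = R_f + β(E(R_m) − R_f) = R_f(1 − β) + β·E(R_m)
7.97% = R_f × (1 − 0.91) + 0.91 × 8.50%
7.97% = R_f × 0.09 + 7.7350%
R_f = (7.97% − 7.7350%) / 0.09 = 2.61%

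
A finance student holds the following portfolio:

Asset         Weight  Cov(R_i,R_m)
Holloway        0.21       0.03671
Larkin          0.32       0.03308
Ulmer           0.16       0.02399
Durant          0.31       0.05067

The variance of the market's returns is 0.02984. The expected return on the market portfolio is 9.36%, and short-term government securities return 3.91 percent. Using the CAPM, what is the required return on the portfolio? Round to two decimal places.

β_Holloway = 0.03671 / 0.02984 = 1.2302
β_Larkin = 0.03308 / 0.02984 = 1.1086
β_Ulmer = 0.02399 / 0.02984 = 0.8040
β_Durant = 0.05067 / 0.02984 = 1.6981
β_P = Σ w_i β_i = 0.21×1.2302 + 0.32×1.1086 + 0.16×0.8040 + 0.31×1.6981 = 1.2681
MRP = 9.36% − 3.91% = 5.45%
E(R_P) = R_f + β_P × MRP = 3.91% + 1.2681 × 5.45% = 10.82%

10.82%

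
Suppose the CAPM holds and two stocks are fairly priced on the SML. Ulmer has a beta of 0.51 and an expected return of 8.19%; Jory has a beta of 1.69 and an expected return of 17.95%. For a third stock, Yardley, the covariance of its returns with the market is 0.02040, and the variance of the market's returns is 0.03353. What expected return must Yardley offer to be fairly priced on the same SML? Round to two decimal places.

MRP = (17.95% − 8.19%) / (1.69 − 0.51) = 8.2712%
R_f = 8.19% − 0.51 × 8.2712% = 3.9717%
β_Yardley = Cov / Var(R_m) = 0.02040 / 0.03353 = 0.6084
E(R_Yardley) = R_f + β × MRP = 3.9717% + 0.6084 × 8.2712% = 9.00%

9.00%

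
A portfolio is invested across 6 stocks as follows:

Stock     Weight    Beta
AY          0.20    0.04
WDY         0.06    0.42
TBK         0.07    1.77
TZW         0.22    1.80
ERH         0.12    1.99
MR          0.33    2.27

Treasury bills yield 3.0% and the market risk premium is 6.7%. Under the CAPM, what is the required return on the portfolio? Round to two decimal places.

β_P = Σ w_i β_i = 0.20×0.04 + 0.06×0.42 + 0.07×1.77 + 0.22×1.80 + 0.12×1.99 + 0.33×2.27 = 1.5410
E(R_P) = R_f + β_P × MRP = 3.0% + 1.5410 × 6.7% = 13.32%

13.32%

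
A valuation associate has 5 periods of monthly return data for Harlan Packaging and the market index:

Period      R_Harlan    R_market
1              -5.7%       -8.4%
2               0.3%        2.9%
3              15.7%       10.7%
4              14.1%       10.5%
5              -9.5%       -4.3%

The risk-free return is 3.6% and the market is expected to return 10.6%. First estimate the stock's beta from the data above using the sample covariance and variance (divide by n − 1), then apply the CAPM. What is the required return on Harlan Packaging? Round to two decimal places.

12.38%

Mean R_i = (-5.7 + 0.3 + 15.7 + 14.1 − 9.5) / 5 = 2.9800%
Mean R_m = (-8.4 + 2.9 + 10.7 + 10.5 − 4.3) / 5 = 2.2800%
Σ(R_i − R̄_i)(R_m − R̄_m) = 371.6680  ⇒  Cov = 371.6680 / 4 = 92.9170
Σ(R_m − R̄_m)² = 296.2080  ⇒  Var(R_m) = 296.2080 / 4 = 74.0520
β = Cov / Var(R_m) = 92.9170 / 74.0520 = 1.2548
MRP = 10.6% − 3.6% = 7.00%
E(R) = R_f + β × MRP = 3.6% + 1.2548 × 7.0% = 12.38%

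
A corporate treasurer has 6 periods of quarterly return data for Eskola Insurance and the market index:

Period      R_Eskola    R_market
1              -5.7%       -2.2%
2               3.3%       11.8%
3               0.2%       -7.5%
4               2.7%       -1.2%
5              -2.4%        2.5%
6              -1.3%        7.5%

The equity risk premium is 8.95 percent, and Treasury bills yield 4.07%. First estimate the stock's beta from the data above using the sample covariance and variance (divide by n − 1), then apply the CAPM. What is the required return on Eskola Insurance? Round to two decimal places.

5.42%

Mean R_i = (-5.7 + 3.3 + 0.2 + 2.7 − 2.4 − 1.3) / 6 = -0.5333%
Mean R_m = (-2.2 + 11.8 − 7.5 − 1.2 + 2.5 + 7.5) / 6 = 1.8167%
Σ(R_i − R̄_i)(R_m − R̄_m) = 36.8033  ⇒  Cov = 36.8033 / 5 = 7.3607
Σ(R_m − R̄_m)² = 244.4683  ⇒  Var(R_m) = 244.4683 / 5 = 48.8937
β = Cov / Var(R_m) = 7.3607 / 48.8937 = 0.1505
E(R) = R_f + β × MRP = 4.07% + 0.1505 × 8.95% = 5.42%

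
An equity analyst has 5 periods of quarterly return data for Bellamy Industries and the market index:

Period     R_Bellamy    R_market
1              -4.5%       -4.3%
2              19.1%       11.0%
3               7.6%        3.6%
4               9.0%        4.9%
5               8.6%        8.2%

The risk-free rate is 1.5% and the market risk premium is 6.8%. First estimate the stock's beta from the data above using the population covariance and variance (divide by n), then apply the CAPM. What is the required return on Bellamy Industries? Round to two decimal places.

Mean R_i = (-4.5 + 19.1 + 7.6 + 9.0 + 8.6) / 5 = 7.9600%
Mean R_m = (-4.3 + 11.0 + 3.6 + 4.9 + 8.2) / 5 = 4.6800%
Σ(R_i − R̄_i)(R_m − R̄_m) = 185.1660  ⇒  Cov = 185.1660 / 5 = 37.0332
Σ(R_m − R̄_m)² = 134.1880  ⇒  Var(R_m) = 134.1880 / 5 = 26.8376
β = Cov / Var(R_m) = 37.0332 / 26.8376 = 1.3799
E(R) = R_f + β × MRP = 1.5% + 1.3799 × 6.8% = 10.88%

10.88%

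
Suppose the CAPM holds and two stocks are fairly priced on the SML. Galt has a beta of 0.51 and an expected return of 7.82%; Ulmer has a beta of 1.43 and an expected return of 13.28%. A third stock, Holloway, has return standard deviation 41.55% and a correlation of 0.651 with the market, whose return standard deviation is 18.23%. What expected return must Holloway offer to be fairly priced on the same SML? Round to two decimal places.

13.60%

MRP = (13.28% − 7.82%) / (1.43 − 0.51) = 5.9348%
R_f = 7.82% − 0.51 × 5.9348% = 4.7933%
β_Holloway = ρ·σ_i/σ_m = 0.651 × 41.55 / 18.23 = 1.4838
E(R_Holloway) = R_f + β × MRP = 4.7933% + 1.4838 × 5.9348% = 13.60%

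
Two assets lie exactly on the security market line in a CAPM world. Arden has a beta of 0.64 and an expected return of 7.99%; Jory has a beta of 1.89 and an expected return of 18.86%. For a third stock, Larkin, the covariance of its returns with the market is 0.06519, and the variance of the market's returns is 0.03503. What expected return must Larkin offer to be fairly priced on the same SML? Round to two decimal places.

18.61%

MRP = (18.86% − 7.99%) / (1.89 − 0.64) = 8.6960%
R_f = 7.99% − 0.64 × 8.6960% = 2.4246%
β_Larkin = Cov / Var(R_m) = 0.06519 / 0.03503 = 1.8610
E(R_Larkin) = R_f + β × MRP = 2.4246% + 1.8610 × 8.6960% = 18.61%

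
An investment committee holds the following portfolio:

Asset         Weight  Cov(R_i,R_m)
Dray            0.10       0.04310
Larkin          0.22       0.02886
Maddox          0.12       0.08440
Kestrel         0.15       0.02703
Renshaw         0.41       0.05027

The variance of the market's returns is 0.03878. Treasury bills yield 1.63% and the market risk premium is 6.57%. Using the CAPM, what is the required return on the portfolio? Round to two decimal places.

β_Dray = 0.04310 / 0.03878 = 1.1114
β_Larkin = 0.02886 / 0.03878 = 0.7442
β_Maddox = 0.08440 / 0.03878 = 2.1764
β_Kestrel = 0.02703 / 0.03878 = 0.6970
β_Renshaw = 0.05027 / 0.03878 = 1.2963
β_P = Σ w_i β_i = 0.10×1.1114 + 0.22×0.7442 + 0.12×2.1764 + 0.15×0.6970 + 0.41×1.2963 = 1.1721
E(R_P) = R_f + β_P × MRP = 1.63% + 1.1721 × 6.57% = 9.33%

9.33%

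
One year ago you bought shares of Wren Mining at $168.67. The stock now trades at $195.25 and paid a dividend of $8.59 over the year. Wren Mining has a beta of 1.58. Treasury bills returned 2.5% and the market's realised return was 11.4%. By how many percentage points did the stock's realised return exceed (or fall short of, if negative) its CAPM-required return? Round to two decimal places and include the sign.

Realised HPR = (P1 + D1 − P0) / P0 = (195.25 + 8.59 − 168.67) / 168.67 = 35.17 / 168.67 = 20.8514%
MRP = 11.4% − 2.5% = 8.90%
CAPM required = R_f + β·MRP = 2.5% + 1.58 × 8.9% = 16.5620%
α = realised − required = 20.8514% − 16.5620% = +4.29%

+4.29%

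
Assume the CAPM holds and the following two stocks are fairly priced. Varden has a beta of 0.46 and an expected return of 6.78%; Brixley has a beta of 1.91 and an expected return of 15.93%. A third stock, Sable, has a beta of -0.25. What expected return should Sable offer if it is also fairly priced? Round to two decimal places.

MRP (SML slope) = (15.93% − 6.78%) / (1.91 − 0.46) = 9.15% / 1.45 = 6.3103%
R_f (intercept) = 6.78% − 0.46 × 6.3103% = 3.8773%
E(R_Sable) = R_f + β × MRP = 3.8773% + -0.25 × 6.3103% = 2.30%

2.30%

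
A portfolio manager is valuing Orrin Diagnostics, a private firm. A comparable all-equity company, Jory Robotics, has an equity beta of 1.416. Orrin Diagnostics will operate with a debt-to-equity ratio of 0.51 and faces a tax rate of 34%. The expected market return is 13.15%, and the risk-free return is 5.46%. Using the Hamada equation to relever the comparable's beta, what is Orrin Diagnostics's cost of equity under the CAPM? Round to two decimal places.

β_L = β_U × [1 + (1 − t)(D/E)] = 1.416 × [1 + (1 − 0.34) × 0.51]
    = 1.416 × [1 + 0.66 × 0.51] = 1.416 × 1.3366 = 1.8926
MRP = 13.15% − 5.46% = 7.69%
E(R) = R_f + β_L × MRP = 5.46% + 1.8926 × 7.69% = 20.01%

20.01%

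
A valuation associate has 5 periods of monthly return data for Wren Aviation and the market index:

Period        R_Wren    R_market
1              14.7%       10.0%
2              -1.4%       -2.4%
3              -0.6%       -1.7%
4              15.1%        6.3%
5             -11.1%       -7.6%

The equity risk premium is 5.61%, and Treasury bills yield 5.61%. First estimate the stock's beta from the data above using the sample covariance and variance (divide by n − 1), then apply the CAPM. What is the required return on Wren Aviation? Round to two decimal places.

14.38%

Mean R_i = (14.7 − 1.4 − 0.6 + 15.1 − 11.1) / 5 = 3.3400%
Mean R_m = (10.0 − 2.4 − 1.7 + 6.3 − 7.6) / 5 = 0.9200%
Σ(R_i − R̄_i)(R_m − R̄_m) = 315.5060  ⇒  Cov = 315.5060 / 4 = 78.8765
Σ(R_m − R̄_m)² = 201.8680  ⇒  Var(R_m) = 201.8680 / 4 = 50.4670
β = Cov / Var(R_m) = 78.8765 / 50.4670 = 1.5629
E(R) = R_f + β × MRP = 5.61% + 1.5629 × 5.61% = 14.38%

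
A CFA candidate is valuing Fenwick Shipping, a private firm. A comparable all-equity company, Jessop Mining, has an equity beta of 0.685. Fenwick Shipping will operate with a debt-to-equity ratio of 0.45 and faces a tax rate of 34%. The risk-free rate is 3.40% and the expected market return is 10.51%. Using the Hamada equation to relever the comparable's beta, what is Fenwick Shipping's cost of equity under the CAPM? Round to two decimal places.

β_L = β_U × [1 + (1 − t)(D/E)] = 0.685 × [1 + (1 − 0.34) × 0.45]
    = 0.685 × [1 + 0.66 × 0.45] = 0.685 × 1.2970 = 0.8884
MRP = 10.51% − 3.40% = 7.11%
E(R) = R_f + β_L × MRP = 3.40% + 0.8884 × 7.11% = 9.72%

9.72%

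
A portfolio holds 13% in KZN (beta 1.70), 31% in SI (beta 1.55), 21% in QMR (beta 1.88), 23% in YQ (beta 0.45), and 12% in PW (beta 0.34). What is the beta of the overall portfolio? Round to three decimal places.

1.241

β_P = Σ w_i β_i = 0.13×1.70 + 0.31×1.55 + 0.21×1.88 + 0.23×0.45 + 0.12×0.34 = 1.2406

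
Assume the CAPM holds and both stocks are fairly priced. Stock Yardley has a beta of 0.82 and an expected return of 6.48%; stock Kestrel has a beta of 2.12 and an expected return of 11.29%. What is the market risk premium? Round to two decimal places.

3.70%

Both satisfy E(R) = R_f + β·MRP, so the slope of the SML is
MRP = (11.29% − 6.48%) / (2.12 − 0.82) = 4.81% / 1.30 = 3.7000%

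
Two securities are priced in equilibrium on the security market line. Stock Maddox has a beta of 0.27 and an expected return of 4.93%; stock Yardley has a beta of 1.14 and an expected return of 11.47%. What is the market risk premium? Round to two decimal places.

7.52%

Both satisfy E(R) = R_f + β·MRP, so the slope of the SML is
MRP = (11.47% − 4.93%) / (1.14 − 0.27) = 6.54% / 0.87 = 7.5172%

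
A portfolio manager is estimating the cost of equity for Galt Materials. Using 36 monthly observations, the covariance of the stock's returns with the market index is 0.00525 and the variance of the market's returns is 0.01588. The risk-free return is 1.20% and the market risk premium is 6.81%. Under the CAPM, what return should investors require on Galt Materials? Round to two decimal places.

3.45%

β = Cov(R_i, R_m) / Var(R_m) = 0.00525 / 0.01588 = 0.3306
E(R) = R_f + β × MRP = 1.20% + 0.3306 × 6.81% = 3.45%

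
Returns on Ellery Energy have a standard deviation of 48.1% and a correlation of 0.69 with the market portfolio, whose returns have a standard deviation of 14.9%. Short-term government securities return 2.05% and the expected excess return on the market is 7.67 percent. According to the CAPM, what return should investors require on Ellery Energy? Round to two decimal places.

β = ρ × σ_i / σ_m = 0.69 × 48.1% / 14.9% = 2.2274
E(R) = 2.05% + 2.2274 × 7.67% = 19.13%

19.13%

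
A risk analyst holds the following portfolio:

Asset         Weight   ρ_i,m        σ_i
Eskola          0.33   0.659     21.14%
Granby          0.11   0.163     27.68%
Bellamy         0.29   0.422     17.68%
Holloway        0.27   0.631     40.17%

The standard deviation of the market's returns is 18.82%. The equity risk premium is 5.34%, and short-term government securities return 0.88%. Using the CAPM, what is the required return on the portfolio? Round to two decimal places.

4.88%

β_Eskola = 0.659 × 21.14% / 18.82% = 0.7402
β_Granby = 0.163 × 27.68% / 18.82% = 0.2397
β_Bellamy = 0.422 × 17.68% / 18.82% = 0.3964
β_Holloway = 0.631 × 40.17% / 18.82% = 1.3468
β_P = Σ w_i β_i = 0.33×0.7402 + 0.11×0.2397 + 0.29×0.3964 + 0.27×1.3468 = 0.7492
E(R_P) = R_f + β_P × MRP = 0.88% + 0.7492 × 5.34% = 4.88%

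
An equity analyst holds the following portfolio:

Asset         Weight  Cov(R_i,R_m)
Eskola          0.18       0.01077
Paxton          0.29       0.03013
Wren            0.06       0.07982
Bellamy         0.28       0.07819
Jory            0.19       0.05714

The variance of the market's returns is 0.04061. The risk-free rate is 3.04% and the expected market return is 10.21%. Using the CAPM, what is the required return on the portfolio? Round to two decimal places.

β_Eskola = 0.01077 / 0.04061 = 0.2652
β_Paxton = 0.03013 / 0.04061 = 0.7419
β_Wren = 0.07982 / 0.04061 = 1.9655
β_Bellamy = 0.07819 / 0.04061 = 1.9254
β_Jory = 0.05714 / 0.04061 = 1.4070
β_P = Σ w_i β_i = 0.18×0.2652 + 0.29×0.7419 + 0.06×1.9655 + 0.28×1.9254 + 0.19×1.4070 = 1.1873
MRP = 10.21% − 3.04% = 7.17%
E(R_P) = R_f + β_P × MRP = 3.04% + 1.1873 × 7.17% = 11.55%

11.55%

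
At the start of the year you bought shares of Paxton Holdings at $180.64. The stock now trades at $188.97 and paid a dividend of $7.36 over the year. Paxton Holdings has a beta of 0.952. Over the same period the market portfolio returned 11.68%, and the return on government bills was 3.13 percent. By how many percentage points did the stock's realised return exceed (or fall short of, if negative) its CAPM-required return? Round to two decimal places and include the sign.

Realised HPR = (P1 + D1 − P0) / P0 = (188.97 + 7.36 − 180.64) / 180.64 = 15.69 / 180.64 = 8.6858%
MRP = 11.68% − 3.13% = 8.55%
CAPM required = R_f + β·MRP = 3.13% + 0.952 × 8.55% = 11.26960%
α = realised − required = 8.6858% − 11.26960% = -2.58%

-2.58%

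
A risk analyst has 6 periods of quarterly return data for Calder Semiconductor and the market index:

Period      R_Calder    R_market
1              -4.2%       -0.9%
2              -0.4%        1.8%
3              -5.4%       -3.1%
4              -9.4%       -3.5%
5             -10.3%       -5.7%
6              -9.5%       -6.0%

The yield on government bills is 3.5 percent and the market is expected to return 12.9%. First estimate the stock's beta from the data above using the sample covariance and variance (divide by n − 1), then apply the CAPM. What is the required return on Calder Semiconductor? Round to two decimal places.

15.21%

Mean R_i = (-4.2 − 0.4 − 5.4 − 9.4 − 10.3 − 9.5) / 6 = -6.5333%
Mean R_m = (-0.9 + 1.8 − 3.1 − 3.5 − 5.7 − 6.0) / 6 = -2.9000%
Σ(R_i − R̄_i)(R_m − R̄_m) = 54.7300  ⇒  Cov = 54.7300 / 5 = 10.9460
Σ(R_m − R̄_m)² = 43.9400  ⇒  Var(R_m) = 43.9400 / 5 = 8.7880
β = Cov / Var(R_m) = 10.9460 / 8.7880 = 1.2456
MRP = 12.9% − 3.5% = 9.40%
E(R) = R_f + β × MRP = 3.5% + 1.2456 × 9.4% = 15.21%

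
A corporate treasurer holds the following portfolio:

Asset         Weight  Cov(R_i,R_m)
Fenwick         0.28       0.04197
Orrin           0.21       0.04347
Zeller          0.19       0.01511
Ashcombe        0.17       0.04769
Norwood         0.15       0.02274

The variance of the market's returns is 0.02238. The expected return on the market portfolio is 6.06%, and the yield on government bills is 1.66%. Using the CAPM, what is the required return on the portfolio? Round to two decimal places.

8.59%

β_Fenwick = 0.04197 / 0.02238 = 1.8753
β_Orrin = 0.04347 / 0.02238 = 1.9424
β_Zeller = 0.01511 / 0.02238 = 0.6752
β_Ashcombe = 0.04769 / 0.02238 = 2.1309
β_Norwood = 0.02274 / 0.02238 = 1.0161
β_P = Σ w_i β_i = 0.28×1.8753 + 0.21×1.9424 + 0.19×0.6752 + 0.17×2.1309 + 0.15×1.0161 = 1.5759
MRP = 6.06% − 1.66% = 4.40%
E(R_P) = R_f + β_P × MRP = 1.66% + 1.5759 × 4.40% = 8.59%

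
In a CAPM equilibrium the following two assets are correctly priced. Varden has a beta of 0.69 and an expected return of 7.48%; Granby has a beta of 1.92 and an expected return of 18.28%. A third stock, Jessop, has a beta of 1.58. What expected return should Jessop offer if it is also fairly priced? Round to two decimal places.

MRP (SML slope) = (18.28% − 7.48%) / (1.92 − 0.69) = 10.80% / 1.23 = 8.7805%
R_f (intercept) = 7.48% − 0.69 × 8.7805% = 1.4215%
E(R_Jessop) = R_f + β × MRP = 1.4215% + 1.58 × 8.7805% = 15.29%

15.29%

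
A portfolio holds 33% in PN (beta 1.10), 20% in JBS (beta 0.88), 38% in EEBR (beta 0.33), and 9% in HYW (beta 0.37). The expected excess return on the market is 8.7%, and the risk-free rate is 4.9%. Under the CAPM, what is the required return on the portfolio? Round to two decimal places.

10.97%

β_P = Σ w_i β_i = 0.33×1.10 + 0.20×0.88 + 0.38×0.33 + 0.09×0.37 = 0.6977
E(R_P) = R_f + β_P × MRP = 4.9% + 0.6977 × 8.7% = 10.97%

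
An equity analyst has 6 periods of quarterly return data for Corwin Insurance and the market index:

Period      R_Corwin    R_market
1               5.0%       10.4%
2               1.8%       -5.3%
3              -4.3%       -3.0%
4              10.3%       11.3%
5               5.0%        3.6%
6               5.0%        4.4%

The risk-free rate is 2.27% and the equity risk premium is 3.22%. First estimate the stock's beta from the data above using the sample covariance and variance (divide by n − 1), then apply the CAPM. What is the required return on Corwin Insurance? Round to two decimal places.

Mean R_i = (5.0 + 1.8 − 4.3 + 10.3 + 5.0 + 5.0) / 6 = 3.8000%
Mean R_m = (10.4 − 5.3 − 3.0 + 11.3 + 3.6 + 4.4) / 6 = 3.5667%
Σ(R_i − R̄_i)(R_m − R̄_m) = 130.4300  ⇒  Cov = 130.4300 / 5 = 26.0860
Σ(R_m − R̄_m)² = 228.9333  ⇒  Var(R_m) = 228.9333 / 5 = 45.7867
β = Cov / Var(R_m) = 26.0860 / 45.7867 = 0.5697
E(R) = R_f + β × MRP = 2.27% + 0.5697 × 3.22% = 4.10%

4.10%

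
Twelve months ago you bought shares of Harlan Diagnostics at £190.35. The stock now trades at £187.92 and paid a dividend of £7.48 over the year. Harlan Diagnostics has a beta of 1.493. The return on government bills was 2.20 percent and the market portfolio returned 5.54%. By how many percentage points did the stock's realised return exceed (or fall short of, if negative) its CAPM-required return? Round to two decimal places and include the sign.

Realised HPR = (P1 + D1 − P0) / P0 = (187.92 + 7.48 − 190.35) / 190.35 = 5.05 / 190.35 = 2.6530%
MRP = 5.54% − 2.20% = 3.34%
CAPM required = R_f + β·MRP = 2.20% + 1.493 × 3.34% = 7.18662%
α = realised − required = 2.6530% − 7.18662% = -4.53%

-4.53%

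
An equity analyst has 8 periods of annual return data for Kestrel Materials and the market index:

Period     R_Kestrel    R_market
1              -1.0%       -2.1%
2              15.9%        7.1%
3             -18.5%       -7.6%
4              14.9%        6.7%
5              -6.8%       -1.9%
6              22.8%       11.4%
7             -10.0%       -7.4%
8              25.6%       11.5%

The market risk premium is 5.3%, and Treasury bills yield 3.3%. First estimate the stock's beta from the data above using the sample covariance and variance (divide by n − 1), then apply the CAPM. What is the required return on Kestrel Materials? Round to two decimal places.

Mean R_i = (-1.0 + 15.9 − 18.5 + 14.9 − 6.8 + 22.8 − 10.0 + 25.6) / 8 = 5.3625%
Mean R_m = (-2.1 + 7.1 − 7.6 + 6.7 − 1.9 + 11.4 − 7.4 + 11.5) / 8 = 2.2125%
Σ(R_i − R̄_i)(R_m − R̄_m) = 901.7438  ⇒  Cov = 901.7438 / 7 = 128.8205
Σ(R_m − R̄_m)² = 438.8888  ⇒  Var(R_m) = 438.8888 / 7 = 62.6984
β = Cov / Var(R_m) = 128.8205 / 62.6984 = 2.0546
E(R) = R_f + β × MRP = 3.3% + 2.0546 × 5.3% = 14.19%

14.19%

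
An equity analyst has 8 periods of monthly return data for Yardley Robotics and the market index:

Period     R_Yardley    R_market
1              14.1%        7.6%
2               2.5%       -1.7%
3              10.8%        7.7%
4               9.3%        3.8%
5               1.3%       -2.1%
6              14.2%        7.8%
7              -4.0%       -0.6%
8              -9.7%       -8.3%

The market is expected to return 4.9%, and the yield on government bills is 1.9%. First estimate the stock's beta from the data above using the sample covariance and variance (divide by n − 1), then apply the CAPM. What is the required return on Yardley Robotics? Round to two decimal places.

6.14%

Mean R_i = (14.1 + 2.5 + 10.8 + 9.3 + 1.3 + 14.2 − 4.0 − 9.7) / 8 = 4.8125%
Mean R_m = (7.6 − 1.7 + 7.7 + 3.8 − 2.1 + 7.8 − 0.6 − 8.3) / 8 = 1.7750%
Σ(R_i − R̄_i)(R_m − R̄_m) = 344.0125  ⇒  Cov = 344.0125 / 7 = 49.1446
Σ(R_m − R̄_m)² = 243.6750  ⇒  Var(R_m) = 243.6750 / 7 = 34.8107
β = Cov / Var(R_m) = 49.1446 / 34.8107 = 1.4118
MRP = 4.9% − 1.9% = 3.00%
E(R) = R_f + β × MRP = 1.9% + 1.4118 × 3.0% = 6.14%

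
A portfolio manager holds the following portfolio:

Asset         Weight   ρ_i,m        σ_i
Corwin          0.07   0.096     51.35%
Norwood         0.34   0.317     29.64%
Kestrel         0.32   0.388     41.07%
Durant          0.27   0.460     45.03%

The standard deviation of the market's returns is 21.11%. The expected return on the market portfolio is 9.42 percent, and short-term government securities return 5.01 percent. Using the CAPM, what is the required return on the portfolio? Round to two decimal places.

β_Corwin = 0.096 × 51.35% / 21.11% = 0.2335
β_Norwood = 0.317 × 29.64% / 21.11% = 0.4451
β_Kestrel = 0.388 × 41.07% / 21.11% = 0.7549
β_Durant = 0.460 × 45.03% / 21.11% = 0.9812
β_P = Σ w_i β_i = 0.07×0.2335 + 0.34×0.4451 + 0.32×0.7549 + 0.27×0.9812 = 0.6742
MRP = 9.42% − 5.01% = 4.41%
E(R_P) = R_f + β_P × MRP = 5.01% + 0.6742 × 4.41% = 7.98%

7.98%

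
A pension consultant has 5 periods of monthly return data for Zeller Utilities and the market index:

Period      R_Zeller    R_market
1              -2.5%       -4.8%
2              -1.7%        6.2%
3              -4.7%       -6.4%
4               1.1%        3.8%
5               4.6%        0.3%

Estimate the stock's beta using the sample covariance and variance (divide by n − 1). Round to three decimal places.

Mean R_i = (-2.5 − 1.7 − 4.7 + 1.1 + 4.6) / 5 = -0.6400%
Mean R_m = (-4.8 + 6.2 − 6.4 + 3.8 + 0.3) / 5 = -0.1800%
Σ(R_i − R̄_i)(R_m − R̄_m) = 36.5240  ⇒  Cov = 36.5240 / 4 = 9.1310
Σ(R_m − R̄_m)² = 116.8080  ⇒  Var(R_m) = 116.8080 / 4 = 29.2020
β = Cov / Var(R_m) = 9.1310 / 29.2020 = 0.3127

0.313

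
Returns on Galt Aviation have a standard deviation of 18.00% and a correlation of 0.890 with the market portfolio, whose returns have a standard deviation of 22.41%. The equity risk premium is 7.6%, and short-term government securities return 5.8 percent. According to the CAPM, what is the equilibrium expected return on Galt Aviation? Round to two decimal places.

11.23%

β = ρ × σ_i / σ_m = 0.890 × 18.00% / 22.41% = 0.7149
E(R) = 5.8% + 0.7149 × 7.6% = 11.23%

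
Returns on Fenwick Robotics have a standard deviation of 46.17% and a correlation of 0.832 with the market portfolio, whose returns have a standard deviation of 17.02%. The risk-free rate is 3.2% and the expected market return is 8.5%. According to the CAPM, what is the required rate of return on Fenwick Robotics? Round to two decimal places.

15.16%

β = ρ × σ_i / σ_m = 0.832 × 46.17% / 17.02% = 2.2570
MRP = 8.5% − 3.2% = 5.30%
E(R) = 3.2% + 2.2570 × 5.3% = 15.16%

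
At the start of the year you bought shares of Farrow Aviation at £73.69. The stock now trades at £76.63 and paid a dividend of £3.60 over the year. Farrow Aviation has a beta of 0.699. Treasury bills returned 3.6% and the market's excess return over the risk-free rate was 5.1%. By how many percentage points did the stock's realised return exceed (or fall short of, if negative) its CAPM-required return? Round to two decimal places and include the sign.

+1.71%

Realised HPR = (P1 + D1 − P0) / P0 = (76.63 + 3.60 − 73.69) / 73.69 = 6.54 / 73.69 = 8.8750%
CAPM required = R_f + β·MRP = 3.6% + 0.699 × 5.1% = 7.1649%
α = realised − required = 8.8750% − 7.1649% = +1.71%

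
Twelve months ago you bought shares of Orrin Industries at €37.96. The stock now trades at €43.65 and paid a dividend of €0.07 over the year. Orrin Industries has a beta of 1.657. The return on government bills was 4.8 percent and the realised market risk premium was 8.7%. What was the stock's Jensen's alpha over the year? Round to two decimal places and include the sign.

Realised HPR = (P1 + D1 − P0) / P0 = (43.65 + 0.07 − 37.96) / 37.96 = 5.76 / 37.96 = 15.1739%
CAPM required = R_f + β·MRP = 4.8% + 1.657 × 8.7% = 19.2159%
α = realised − required = 15.1739% − 19.2159% = -4.04%

-4.04%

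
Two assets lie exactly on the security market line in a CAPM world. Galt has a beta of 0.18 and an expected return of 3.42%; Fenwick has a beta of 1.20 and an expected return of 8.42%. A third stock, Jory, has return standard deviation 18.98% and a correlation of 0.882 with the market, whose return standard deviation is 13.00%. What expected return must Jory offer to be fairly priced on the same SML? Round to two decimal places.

MRP = (8.42% − 3.42%) / (1.20 − 0.18) = 4.9020%
R_f = 3.42% − 0.18 × 4.9020% = 2.5376%
β_Jory = ρ·σ_i/σ_m = 0.882 × 18.98 / 13.00 = 1.2877
E(R_Jory) = R_f + β × MRP = 2.5376% + 1.2877 × 4.9020% = 8.85%

8.85%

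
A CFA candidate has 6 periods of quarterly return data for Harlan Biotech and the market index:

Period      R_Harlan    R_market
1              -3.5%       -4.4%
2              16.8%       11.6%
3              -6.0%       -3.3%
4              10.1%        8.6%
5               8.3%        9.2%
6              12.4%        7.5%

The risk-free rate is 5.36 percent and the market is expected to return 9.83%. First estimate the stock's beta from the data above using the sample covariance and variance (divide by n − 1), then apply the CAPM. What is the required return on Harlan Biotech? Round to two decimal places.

Mean R_i = (-3.5 + 16.8 − 6.0 + 10.1 + 8.3 + 12.4) / 6 = 6.3500%
Mean R_m = (-4.4 + 11.6 − 3.3 + 8.6 + 9.2 + 7.5) / 6 = 4.8667%
Σ(R_i − R̄_i)(R_m − R̄_m) = 300.8800  ⇒  Cov = 300.8800 / 5 = 60.1760
Σ(R_m − R̄_m)² = 237.5533  ⇒  Var(R_m) = 237.5533 / 5 = 47.5107
β = Cov / Var(R_m) = 60.1760 / 47.5107 = 1.2666
MRP = 9.83% − 5.36% = 4.47%
E(R) = R_f + β × MRP = 5.36% + 1.2666 × 4.47% = 11.02%

11.02%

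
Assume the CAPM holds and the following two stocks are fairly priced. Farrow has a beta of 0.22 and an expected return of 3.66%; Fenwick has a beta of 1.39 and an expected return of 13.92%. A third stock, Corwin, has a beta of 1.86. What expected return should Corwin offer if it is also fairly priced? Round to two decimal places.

18.04%

MRP (SML slope) = (13.92% − 3.66%) / (1.39 − 0.22) = 10.26% / 1.17 = 8.7692%
R_f (intercept) = 3.66% − 0.22 × 8.7692% = 1.7308%
E(R_Corwin) = R_f + β × MRP = 1.7308% + 1.86 × 8.7692% = 18.04%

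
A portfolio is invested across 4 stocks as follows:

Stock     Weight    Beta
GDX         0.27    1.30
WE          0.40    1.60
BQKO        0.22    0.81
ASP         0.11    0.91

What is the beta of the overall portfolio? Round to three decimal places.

β_P = Σ w_i β_i = 0.27×1.30 + 0.40×1.60 + 0.22×0.81 + 0.11×0.91 = 1.2693

1.269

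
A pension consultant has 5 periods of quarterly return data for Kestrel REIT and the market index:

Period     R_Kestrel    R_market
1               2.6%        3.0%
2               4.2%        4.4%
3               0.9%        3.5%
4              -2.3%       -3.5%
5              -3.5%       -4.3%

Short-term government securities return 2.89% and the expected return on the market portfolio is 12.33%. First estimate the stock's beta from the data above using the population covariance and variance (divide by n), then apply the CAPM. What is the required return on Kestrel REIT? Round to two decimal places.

9.87%

Mean R_i = (2.6 + 4.2 + 0.9 − 2.3 − 3.5) / 5 = 0.3800%
Mean R_m = (3.0 + 4.4 + 3.5 − 3.5 − 4.3) / 5 = 0.6200%
Σ(R_i − R̄_i)(R_m − R̄_m) = 51.3520  ⇒  Cov = 51.3520 / 5 = 10.2704
Σ(R_m − R̄_m)² = 69.4280  ⇒  Var(R_m) = 69.4280 / 5 = 13.8856
β = Cov / Var(R_m) = 10.2704 / 13.8856 = 0.7396
MRP = 12.33% − 2.89% = 9.44%
E(R) = R_f + β × MRP = 2.89% + 0.7396 × 9.44% = 9.87%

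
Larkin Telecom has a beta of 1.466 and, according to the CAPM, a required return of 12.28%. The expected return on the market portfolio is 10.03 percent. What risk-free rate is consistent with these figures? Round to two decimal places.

5.20%

E(R) = R_f + β(E(R_m) − R_f) = R_f(1 − β) + β·E(R_m)
12.28% = R_f × (1 − 1.466) + 1.466 × 10.03%
12.28% = R_f × -0.466 + 14.70398%
R_f = (12.28% − 14.70398%) / -0.466 = 5.20%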